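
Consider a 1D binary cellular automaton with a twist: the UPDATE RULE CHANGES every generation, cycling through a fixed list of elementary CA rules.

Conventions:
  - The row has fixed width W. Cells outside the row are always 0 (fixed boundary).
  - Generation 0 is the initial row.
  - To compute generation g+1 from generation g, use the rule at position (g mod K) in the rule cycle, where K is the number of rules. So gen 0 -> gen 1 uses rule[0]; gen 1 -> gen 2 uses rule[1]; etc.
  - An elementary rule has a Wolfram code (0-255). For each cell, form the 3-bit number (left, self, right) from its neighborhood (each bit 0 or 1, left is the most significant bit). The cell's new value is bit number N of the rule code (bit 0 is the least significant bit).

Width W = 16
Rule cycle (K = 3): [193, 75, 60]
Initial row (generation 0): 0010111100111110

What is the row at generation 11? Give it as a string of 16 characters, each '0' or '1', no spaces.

Answer: 0011100010111011

Derivation:
Gen 0: 0010111100111110
Gen 1 (rule 193): 1000011100011110
Gen 2 (rule 75): 0011110101110010
Gen 3 (rule 60): 0010001111001011
Gen 4 (rule 193): 1000100111000001
Gen 5 (rule 75): 0011001101011110
Gen 6 (rule 60): 0010101011110001
Gen 7 (rule 193): 1000000001110100
Gen 8 (rule 75): 0011111111010001
Gen 9 (rule 60): 0010000000111001
Gen 10 (rule 193): 1000111110011000
Gen 11 (rule 75): 0011100010111011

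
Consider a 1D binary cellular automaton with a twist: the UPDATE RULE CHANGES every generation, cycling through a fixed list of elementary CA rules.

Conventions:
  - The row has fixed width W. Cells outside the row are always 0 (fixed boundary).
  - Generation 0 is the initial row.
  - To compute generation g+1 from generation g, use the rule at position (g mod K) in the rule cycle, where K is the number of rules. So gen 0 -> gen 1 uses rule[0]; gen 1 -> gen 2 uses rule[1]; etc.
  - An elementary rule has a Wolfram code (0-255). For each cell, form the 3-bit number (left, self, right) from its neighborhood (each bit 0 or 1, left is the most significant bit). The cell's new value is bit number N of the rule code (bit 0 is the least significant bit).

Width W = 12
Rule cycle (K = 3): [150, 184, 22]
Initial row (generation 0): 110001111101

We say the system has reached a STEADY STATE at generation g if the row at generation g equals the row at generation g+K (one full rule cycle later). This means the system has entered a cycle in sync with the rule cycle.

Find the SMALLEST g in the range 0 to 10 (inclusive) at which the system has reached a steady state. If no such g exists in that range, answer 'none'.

Gen 0: 110001111101
Gen 1 (rule 150): 001010111001
Gen 2 (rule 184): 000101110100
Gen 3 (rule 22): 001100000110
Gen 4 (rule 150): 010010001001
Gen 5 (rule 184): 001001000100
Gen 6 (rule 22): 011111101110
Gen 7 (rule 150): 101111000101
Gen 8 (rule 184): 011110100010
Gen 9 (rule 22): 100000110111
Gen 10 (rule 150): 110001000010
Gen 11 (rule 184): 101000100001
Gen 12 (rule 22): 101101110011
Gen 13 (rule 150): 100000101100

Answer: none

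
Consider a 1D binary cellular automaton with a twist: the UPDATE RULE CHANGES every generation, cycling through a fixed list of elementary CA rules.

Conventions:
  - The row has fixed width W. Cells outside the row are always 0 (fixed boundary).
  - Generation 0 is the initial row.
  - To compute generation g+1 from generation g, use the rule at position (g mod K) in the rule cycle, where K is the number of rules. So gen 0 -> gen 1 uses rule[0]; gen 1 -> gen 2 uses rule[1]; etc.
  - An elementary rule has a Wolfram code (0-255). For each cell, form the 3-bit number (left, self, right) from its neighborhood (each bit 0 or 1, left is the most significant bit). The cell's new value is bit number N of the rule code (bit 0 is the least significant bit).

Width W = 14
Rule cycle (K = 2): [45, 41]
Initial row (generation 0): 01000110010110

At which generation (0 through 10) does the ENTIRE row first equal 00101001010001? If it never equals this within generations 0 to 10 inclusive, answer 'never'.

Answer: 2

Derivation:
Gen 0: 01000110010110
Gen 1 (rule 45): 01010100011100
Gen 2 (rule 41): 00101001010001
Gen 3 (rule 45): 10111001110101
Gen 4 (rule 41): 01100001001010
Gen 5 (rule 45): 01001101001110
Gen 6 (rule 41): 00001010001000
Gen 7 (rule 45): 11101110101011
Gen 8 (rule 41): 10011001010110
Gen 9 (rule 45): 10010001111100
Gen 10 (rule 41): 00000101000001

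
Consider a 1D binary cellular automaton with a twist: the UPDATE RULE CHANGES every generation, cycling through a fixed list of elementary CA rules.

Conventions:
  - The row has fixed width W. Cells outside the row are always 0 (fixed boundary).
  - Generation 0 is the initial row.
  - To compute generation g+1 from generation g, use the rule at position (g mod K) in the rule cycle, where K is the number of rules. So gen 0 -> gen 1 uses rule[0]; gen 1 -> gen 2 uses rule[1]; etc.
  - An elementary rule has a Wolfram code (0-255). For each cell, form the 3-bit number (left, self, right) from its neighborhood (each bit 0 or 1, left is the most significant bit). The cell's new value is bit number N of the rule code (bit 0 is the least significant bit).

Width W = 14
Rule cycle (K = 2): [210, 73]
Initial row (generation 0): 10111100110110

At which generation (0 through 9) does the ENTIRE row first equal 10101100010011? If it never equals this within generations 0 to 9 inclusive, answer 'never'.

Answer: never

Derivation:
Gen 0: 10111100110110
Gen 1 (rule 210): 00011111010011
Gen 2 (rule 73): 11010001000011
Gen 3 (rule 210): 01001010100101
Gen 4 (rule 73): 00000000000000
Gen 5 (rule 210): 00000000000000
Gen 6 (rule 73): 11111111111111
Gen 7 (rule 210): 01111111111111
Gen 8 (rule 73): 01000000000001
Gen 9 (rule 210): 10100000000010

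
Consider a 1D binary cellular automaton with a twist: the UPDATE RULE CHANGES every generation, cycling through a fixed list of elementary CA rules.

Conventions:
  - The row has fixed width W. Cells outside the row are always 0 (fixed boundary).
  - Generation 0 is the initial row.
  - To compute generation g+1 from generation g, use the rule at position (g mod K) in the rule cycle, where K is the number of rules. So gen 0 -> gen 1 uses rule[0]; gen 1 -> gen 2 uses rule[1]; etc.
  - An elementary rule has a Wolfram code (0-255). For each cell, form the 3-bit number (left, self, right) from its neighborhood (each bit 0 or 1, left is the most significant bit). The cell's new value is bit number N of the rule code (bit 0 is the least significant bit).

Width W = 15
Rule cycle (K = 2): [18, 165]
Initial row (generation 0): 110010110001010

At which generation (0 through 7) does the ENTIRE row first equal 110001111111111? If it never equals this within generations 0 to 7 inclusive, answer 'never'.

Answer: 6

Derivation:
Gen 0: 110010110001010
Gen 1 (rule 18): 001100001010001
Gen 2 (rule 165): 100001101110101
Gen 3 (rule 18): 010010000000000
Gen 4 (rule 165): 010010111111111
Gen 5 (rule 18): 101100000000000
Gen 6 (rule 165): 110001111111111
Gen 7 (rule 18): 001010000000000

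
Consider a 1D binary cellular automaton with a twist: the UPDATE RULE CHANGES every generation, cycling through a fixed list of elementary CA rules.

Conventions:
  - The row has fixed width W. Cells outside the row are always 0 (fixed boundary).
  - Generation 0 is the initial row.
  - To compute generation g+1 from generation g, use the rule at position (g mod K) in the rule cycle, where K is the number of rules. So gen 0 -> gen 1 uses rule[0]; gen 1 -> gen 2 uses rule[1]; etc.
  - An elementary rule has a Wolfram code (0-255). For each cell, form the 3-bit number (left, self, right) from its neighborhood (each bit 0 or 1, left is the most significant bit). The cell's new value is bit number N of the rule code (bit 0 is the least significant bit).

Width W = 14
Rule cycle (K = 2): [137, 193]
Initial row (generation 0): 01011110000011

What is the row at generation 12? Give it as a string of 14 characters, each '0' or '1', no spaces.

Gen 0: 01011110000011
Gen 1 (rule 137): 00011100111010
Gen 2 (rule 193): 11001100011000
Gen 3 (rule 137): 10001001010011
Gen 4 (rule 193): 00100000000001
Gen 5 (rule 137): 10001111111100
Gen 6 (rule 193): 00100111111101
Gen 7 (rule 137): 10000111111000
Gen 8 (rule 193): 00110011111011
Gen 9 (rule 137): 10100011110010
Gen 10 (rule 193): 00001001110000
Gen 11 (rule 137): 11100001100111
Gen 12 (rule 193): 01101100100011

Answer: 01101100100011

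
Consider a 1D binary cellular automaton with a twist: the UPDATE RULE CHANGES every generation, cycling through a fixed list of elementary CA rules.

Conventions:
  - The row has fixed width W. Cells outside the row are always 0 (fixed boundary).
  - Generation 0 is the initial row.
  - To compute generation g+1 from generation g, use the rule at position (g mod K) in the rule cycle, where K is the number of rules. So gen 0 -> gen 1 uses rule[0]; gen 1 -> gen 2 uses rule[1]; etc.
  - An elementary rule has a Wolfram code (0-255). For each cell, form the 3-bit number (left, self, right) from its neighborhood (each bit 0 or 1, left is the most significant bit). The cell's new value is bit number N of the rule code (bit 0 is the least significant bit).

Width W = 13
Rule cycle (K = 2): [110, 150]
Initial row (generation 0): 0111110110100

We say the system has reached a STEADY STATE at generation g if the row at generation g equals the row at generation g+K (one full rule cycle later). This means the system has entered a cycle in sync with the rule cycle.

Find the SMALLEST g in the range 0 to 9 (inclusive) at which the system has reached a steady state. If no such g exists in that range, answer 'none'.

Gen 0: 0111110110100
Gen 1 (rule 110): 1100011111100
Gen 2 (rule 150): 0010101111010
Gen 3 (rule 110): 0111111001110
Gen 4 (rule 150): 1011110110101
Gen 5 (rule 110): 1110011111111
Gen 6 (rule 150): 0101101111110
Gen 7 (rule 110): 1111111000010
Gen 8 (rule 150): 0111110100111
Gen 9 (rule 110): 1100011101101
Gen 10 (rule 150): 0010101000001
Gen 11 (rule 110): 0111111000011

Answer: none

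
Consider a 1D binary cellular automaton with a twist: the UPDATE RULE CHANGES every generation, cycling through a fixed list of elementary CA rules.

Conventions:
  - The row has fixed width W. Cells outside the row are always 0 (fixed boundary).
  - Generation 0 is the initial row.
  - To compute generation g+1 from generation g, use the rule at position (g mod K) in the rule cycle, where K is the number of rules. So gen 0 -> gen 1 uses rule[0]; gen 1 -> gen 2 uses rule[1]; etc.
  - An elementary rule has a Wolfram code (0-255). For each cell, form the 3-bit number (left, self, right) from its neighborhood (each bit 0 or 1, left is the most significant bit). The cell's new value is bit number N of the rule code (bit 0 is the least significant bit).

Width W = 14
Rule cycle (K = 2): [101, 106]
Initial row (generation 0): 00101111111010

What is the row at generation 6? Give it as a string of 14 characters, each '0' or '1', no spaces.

Answer: 01111100111010

Derivation:
Gen 0: 00101111111010
Gen 1 (rule 101): 10110000001110
Gen 2 (rule 106): 01110000011010
Gen 3 (rule 101): 00010111001110
Gen 4 (rule 106): 00101101011010
Gen 5 (rule 101): 10110111101110
Gen 6 (rule 106): 01111100111010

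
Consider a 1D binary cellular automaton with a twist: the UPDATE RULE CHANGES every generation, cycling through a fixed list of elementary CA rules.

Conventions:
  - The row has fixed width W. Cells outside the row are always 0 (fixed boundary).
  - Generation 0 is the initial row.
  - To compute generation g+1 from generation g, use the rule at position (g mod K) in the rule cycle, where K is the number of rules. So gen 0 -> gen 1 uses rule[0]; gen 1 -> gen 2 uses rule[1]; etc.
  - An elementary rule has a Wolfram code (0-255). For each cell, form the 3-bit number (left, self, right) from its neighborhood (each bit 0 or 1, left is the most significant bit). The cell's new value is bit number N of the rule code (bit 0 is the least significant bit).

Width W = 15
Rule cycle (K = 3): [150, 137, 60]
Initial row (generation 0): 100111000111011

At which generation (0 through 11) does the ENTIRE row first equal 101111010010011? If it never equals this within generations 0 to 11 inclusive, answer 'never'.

Gen 0: 100111000111011
Gen 1 (rule 150): 111010101010000
Gen 2 (rule 137): 110000000000111
Gen 3 (rule 60): 101000000000100
Gen 4 (rule 150): 101100000001110
Gen 5 (rule 137): 001001111101100
Gen 6 (rule 60): 001101000011010
Gen 7 (rule 150): 010001100100011
Gen 8 (rule 137): 000101000001010
Gen 9 (rule 60): 000111100001111
Gen 10 (rule 150): 001011010010110
Gen 11 (rule 137): 100010000000100

Answer: never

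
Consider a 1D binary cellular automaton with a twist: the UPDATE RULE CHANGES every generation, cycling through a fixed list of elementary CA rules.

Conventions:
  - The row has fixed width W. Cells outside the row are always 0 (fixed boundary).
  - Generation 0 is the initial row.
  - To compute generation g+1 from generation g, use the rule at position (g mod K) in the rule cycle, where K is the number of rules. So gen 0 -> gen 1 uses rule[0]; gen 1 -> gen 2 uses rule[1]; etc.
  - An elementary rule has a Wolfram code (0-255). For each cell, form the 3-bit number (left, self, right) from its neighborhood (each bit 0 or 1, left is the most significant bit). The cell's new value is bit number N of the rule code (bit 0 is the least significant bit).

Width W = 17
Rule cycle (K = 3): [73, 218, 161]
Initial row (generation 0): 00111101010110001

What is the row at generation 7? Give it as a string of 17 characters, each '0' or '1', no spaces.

Gen 0: 00111101010110001
Gen 1 (rule 73): 10100100000110100
Gen 2 (rule 218): 00011010001110010
Gen 3 (rule 161): 11000100100100000
Gen 4 (rule 73): 11010000000001111
Gen 5 (rule 218): 11001000000011111
Gen 6 (rule 161): 00000011111001110
Gen 7 (rule 73): 11111010001001010

Answer: 11111010001001010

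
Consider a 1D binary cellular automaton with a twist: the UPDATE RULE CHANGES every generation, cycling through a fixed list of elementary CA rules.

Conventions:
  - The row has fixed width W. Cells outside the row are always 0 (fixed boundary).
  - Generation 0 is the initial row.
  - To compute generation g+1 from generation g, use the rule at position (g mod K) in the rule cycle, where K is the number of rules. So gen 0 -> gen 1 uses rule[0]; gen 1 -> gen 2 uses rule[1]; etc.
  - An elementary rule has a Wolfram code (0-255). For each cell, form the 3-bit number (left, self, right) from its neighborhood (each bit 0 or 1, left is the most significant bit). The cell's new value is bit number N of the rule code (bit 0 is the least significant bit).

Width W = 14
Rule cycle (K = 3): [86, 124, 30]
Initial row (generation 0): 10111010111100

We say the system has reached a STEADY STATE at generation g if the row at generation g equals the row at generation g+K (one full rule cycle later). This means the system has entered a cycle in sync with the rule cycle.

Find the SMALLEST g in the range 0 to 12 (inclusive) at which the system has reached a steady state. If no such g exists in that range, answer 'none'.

Gen 0: 10111010111100
Gen 1 (rule 86): 10001010000110
Gen 2 (rule 124): 11001111000111
Gen 3 (rule 30): 10111000101100
Gen 4 (rule 86): 10001101100110
Gen 5 (rule 124): 11001111110111
Gen 6 (rule 30): 10111000000100
Gen 7 (rule 86): 10001100001110
Gen 8 (rule 124): 11001110001011
Gen 9 (rule 30): 10111001011010
Gen 10 (rule 86): 10001111001011
Gen 11 (rule 124): 11001001101111
Gen 12 (rule 30): 10111111001000
Gen 13 (rule 86): 10000001111100
Gen 14 (rule 124): 11000001000110
Gen 15 (rule 30): 10100011101101

Answer: none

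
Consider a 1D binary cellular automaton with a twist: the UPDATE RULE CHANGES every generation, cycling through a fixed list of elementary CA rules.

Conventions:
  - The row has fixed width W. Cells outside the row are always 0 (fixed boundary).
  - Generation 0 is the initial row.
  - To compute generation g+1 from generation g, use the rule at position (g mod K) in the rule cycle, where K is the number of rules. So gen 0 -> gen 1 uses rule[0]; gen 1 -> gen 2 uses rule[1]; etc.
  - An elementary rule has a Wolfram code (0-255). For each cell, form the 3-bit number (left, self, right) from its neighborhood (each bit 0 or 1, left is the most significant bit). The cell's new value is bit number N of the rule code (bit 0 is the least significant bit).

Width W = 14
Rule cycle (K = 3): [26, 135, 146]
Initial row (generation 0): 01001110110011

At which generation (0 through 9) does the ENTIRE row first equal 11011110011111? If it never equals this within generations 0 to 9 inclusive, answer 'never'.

Answer: never

Derivation:
Gen 0: 01001110110011
Gen 1 (rule 26): 10111000101110
Gen 2 (rule 135): 10010011100100
Gen 3 (rule 146): 01101101011010
Gen 4 (rule 26): 11001000010001
Gen 5 (rule 135): 00011011110111
Gen 6 (rule 146): 00100001100010
Gen 7 (rule 26): 01010011010101
Gen 8 (rule 135): 11010100010101
Gen 9 (rule 146): 00000010100000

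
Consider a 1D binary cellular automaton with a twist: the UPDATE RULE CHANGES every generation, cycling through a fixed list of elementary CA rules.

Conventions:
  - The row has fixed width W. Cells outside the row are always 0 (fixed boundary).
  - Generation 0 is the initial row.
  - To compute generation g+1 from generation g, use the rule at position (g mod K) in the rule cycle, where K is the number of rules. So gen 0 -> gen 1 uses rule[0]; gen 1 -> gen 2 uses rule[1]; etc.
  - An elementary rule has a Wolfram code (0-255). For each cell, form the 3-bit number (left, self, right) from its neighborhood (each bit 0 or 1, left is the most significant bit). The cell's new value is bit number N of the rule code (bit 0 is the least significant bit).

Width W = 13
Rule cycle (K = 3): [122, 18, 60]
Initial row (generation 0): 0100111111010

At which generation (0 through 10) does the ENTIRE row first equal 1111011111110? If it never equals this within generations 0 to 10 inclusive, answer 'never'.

Gen 0: 0100111111010
Gen 1 (rule 122): 1011100001101
Gen 2 (rule 18): 0000010010000
Gen 3 (rule 60): 0000011011000
Gen 4 (rule 122): 0000111111100
Gen 5 (rule 18): 0001000000010
Gen 6 (rule 60): 0001100000011
Gen 7 (rule 122): 0011110000111
Gen 8 (rule 18): 0100001001000
Gen 9 (rule 60): 0110001101100
Gen 10 (rule 122): 1111011111110

Answer: 10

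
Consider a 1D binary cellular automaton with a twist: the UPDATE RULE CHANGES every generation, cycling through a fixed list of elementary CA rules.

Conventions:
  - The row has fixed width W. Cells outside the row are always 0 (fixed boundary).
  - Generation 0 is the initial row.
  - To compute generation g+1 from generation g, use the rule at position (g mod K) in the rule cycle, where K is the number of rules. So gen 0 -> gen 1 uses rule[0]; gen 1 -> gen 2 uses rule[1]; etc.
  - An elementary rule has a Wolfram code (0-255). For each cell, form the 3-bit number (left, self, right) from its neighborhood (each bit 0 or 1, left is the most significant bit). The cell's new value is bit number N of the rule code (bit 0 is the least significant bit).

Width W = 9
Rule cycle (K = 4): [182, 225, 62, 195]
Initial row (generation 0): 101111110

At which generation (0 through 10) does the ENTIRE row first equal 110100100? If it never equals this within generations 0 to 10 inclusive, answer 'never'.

Answer: never

Derivation:
Gen 0: 101111110
Gen 1 (rule 182): 110111101
Gen 2 (rule 225): 011011110
Gen 3 (rule 62): 110110001
Gen 4 (rule 195): 010010110
Gen 5 (rule 182): 111111001
Gen 6 (rule 225): 011111000
Gen 7 (rule 62): 110000100
Gen 8 (rule 195): 010111001
Gen 9 (rule 182): 111010111
Gen 10 (rule 225): 011101011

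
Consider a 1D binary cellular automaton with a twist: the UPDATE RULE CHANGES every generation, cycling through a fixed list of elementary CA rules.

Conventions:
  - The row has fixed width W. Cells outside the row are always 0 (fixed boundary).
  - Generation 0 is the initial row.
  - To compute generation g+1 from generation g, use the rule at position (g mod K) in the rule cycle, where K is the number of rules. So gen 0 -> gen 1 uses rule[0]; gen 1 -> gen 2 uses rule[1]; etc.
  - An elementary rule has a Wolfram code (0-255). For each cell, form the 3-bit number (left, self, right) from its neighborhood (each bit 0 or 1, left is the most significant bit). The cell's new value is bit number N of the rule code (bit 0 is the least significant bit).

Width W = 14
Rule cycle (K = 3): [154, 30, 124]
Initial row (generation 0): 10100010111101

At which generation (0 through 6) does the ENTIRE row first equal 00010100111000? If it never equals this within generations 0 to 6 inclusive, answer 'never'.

Answer: 1

Derivation:
Gen 0: 10100010111101
Gen 1 (rule 154): 00010100111000
Gen 2 (rule 30): 00110111100100
Gen 3 (rule 124): 00111100110110
Gen 4 (rule 154): 01111011100101
Gen 5 (rule 30): 11000010011101
Gen 6 (rule 124): 11100011010111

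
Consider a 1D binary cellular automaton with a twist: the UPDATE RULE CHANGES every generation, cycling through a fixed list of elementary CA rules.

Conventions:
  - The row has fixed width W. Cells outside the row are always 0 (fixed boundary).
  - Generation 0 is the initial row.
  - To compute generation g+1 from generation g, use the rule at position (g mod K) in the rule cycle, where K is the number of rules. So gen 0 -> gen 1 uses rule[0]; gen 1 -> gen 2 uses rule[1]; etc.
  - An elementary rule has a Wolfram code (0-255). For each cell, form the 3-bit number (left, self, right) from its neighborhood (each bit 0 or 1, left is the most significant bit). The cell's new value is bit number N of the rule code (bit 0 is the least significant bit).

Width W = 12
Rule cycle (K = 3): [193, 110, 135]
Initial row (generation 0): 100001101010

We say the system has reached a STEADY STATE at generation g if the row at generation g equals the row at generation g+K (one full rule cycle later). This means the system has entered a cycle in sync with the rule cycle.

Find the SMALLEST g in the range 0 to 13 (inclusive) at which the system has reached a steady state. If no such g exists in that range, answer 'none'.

Answer: none

Derivation:
Gen 0: 100001101010
Gen 1 (rule 193): 001100100000
Gen 2 (rule 110): 011101100000
Gen 3 (rule 135): 101000001111
Gen 4 (rule 193): 000011100111
Gen 5 (rule 110): 000110101101
Gen 6 (rule 135): 111000100001
Gen 7 (rule 193): 011010001100
Gen 8 (rule 110): 111110011100
Gen 9 (rule 135): 011100101001
Gen 10 (rule 193): 001100000000
Gen 11 (rule 110): 011100000000
Gen 12 (rule 135): 101001111111
Gen 13 (rule 193): 000000111111
Gen 14 (rule 110): 000001100001
Gen 15 (rule 135): 111110001111
Gen 16 (rule 193): 011110100111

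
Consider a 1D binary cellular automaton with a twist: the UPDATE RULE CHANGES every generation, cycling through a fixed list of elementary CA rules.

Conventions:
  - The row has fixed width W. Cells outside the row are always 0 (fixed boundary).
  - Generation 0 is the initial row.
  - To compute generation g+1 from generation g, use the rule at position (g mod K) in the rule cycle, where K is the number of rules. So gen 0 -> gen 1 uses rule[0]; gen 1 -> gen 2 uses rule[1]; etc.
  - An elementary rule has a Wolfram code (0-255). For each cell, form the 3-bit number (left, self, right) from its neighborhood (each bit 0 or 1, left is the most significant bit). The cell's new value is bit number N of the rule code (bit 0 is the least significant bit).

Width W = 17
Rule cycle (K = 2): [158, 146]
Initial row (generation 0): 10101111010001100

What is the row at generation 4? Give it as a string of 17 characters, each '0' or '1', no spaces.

Gen 0: 10101111010001100
Gen 1 (rule 158): 10101110011011010
Gen 2 (rule 146): 00000101100000001
Gen 3 (rule 158): 00001101010000011
Gen 4 (rule 146): 00010000001000100

Answer: 00010000001000100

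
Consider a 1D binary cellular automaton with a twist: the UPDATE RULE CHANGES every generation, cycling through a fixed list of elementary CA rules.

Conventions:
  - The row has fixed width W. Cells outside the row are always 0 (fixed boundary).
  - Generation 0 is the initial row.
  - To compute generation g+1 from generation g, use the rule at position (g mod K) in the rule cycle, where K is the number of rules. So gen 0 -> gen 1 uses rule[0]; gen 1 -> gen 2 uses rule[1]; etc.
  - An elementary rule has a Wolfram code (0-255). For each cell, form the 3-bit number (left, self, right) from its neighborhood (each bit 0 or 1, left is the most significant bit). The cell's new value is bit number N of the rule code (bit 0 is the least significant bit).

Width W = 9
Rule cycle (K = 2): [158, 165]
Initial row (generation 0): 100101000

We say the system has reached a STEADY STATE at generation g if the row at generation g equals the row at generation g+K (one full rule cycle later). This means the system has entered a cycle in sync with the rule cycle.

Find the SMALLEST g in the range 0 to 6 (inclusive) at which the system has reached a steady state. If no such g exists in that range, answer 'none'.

Gen 0: 100101000
Gen 1 (rule 158): 111101100
Gen 2 (rule 165): 011010001
Gen 3 (rule 158): 110011011
Gen 4 (rule 165): 000000100
Gen 5 (rule 158): 000001110
Gen 6 (rule 165): 111100100
Gen 7 (rule 158): 111011110
Gen 8 (rule 165): 010101100

Answer: none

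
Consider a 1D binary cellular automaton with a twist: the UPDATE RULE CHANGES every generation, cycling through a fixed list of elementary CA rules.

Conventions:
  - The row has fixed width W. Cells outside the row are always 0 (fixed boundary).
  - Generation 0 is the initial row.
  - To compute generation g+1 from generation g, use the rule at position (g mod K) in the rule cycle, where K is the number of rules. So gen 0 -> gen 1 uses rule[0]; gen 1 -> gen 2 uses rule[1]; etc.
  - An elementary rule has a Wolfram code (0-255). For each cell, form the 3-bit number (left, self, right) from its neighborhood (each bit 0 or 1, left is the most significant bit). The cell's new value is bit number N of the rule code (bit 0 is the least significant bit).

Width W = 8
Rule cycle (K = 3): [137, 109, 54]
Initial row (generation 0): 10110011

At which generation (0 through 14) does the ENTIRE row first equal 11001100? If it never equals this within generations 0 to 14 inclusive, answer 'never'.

Answer: 10

Derivation:
Gen 0: 10110011
Gen 1 (rule 137): 00100010
Gen 2 (rule 109): 10101010
Gen 3 (rule 54): 11111111
Gen 4 (rule 137): 11111110
Gen 5 (rule 109): 10000010
Gen 6 (rule 54): 11000111
Gen 7 (rule 137): 10010110
Gen 8 (rule 109): 10011110
Gen 9 (rule 54): 11100001
Gen 10 (rule 137): 11001100
Gen 11 (rule 109): 11001101
Gen 12 (rule 54): 00110011
Gen 13 (rule 137): 10100010
Gen 14 (rule 109): 11101010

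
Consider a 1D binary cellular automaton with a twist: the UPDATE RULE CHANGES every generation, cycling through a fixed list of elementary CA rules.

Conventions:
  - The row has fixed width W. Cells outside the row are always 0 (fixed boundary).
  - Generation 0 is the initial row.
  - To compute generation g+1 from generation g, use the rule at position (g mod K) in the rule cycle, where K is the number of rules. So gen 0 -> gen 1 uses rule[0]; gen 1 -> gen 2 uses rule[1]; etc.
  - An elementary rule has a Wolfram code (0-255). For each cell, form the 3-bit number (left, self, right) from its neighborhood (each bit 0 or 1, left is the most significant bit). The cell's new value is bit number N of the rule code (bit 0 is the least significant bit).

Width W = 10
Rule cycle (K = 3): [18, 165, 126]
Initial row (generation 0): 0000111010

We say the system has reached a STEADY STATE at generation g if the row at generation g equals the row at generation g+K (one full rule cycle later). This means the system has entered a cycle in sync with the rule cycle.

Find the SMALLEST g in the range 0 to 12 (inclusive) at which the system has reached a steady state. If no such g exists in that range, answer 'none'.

Gen 0: 0000111010
Gen 1 (rule 18): 0001000001
Gen 2 (rule 165): 1101011101
Gen 3 (rule 126): 1111110111
Gen 4 (rule 18): 0000000000
Gen 5 (rule 165): 1111111111
Gen 6 (rule 126): 1000000001
Gen 7 (rule 18): 0100000010
Gen 8 (rule 165): 0101111010
Gen 9 (rule 126): 1111001111
Gen 10 (rule 18): 0000110000
Gen 11 (rule 165): 1110000111
Gen 12 (rule 126): 1011001101
Gen 13 (rule 18): 0000110000
Gen 14 (rule 165): 1110000111
Gen 15 (rule 126): 1011001101

Answer: 10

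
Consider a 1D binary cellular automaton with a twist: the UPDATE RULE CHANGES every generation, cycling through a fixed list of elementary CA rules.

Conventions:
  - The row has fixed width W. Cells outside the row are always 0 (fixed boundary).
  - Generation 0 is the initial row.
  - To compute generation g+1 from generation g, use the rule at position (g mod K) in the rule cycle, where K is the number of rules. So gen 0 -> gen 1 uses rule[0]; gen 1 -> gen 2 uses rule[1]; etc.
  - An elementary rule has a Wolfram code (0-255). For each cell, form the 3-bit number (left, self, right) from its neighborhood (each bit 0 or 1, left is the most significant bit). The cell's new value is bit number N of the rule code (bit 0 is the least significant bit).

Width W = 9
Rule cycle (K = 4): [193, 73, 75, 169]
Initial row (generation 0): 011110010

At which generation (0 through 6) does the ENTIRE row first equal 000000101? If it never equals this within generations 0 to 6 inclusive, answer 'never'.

Gen 0: 011110010
Gen 1 (rule 193): 001110000
Gen 2 (rule 73): 101010111
Gen 3 (rule 75): 000000101
Gen 4 (rule 169): 111110010
Gen 5 (rule 193): 011110000
Gen 6 (rule 73): 010010111

Answer: 3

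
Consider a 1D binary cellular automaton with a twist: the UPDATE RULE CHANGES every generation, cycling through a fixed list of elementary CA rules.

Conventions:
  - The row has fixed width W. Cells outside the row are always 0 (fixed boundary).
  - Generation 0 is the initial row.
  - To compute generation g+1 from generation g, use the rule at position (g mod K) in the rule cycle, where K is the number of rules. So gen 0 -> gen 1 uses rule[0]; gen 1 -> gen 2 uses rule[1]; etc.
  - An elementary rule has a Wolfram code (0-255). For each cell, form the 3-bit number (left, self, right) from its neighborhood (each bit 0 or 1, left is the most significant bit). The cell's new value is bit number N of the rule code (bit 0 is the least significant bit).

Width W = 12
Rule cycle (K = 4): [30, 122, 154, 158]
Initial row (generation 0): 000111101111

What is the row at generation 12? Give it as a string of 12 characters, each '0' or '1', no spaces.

Gen 0: 000111101111
Gen 1 (rule 30): 001100001000
Gen 2 (rule 122): 011110010100
Gen 3 (rule 154): 111101100010
Gen 4 (rule 158): 111001010111
Gen 5 (rule 30): 100111010100
Gen 6 (rule 122): 011101101010
Gen 7 (rule 154): 111001000001
Gen 8 (rule 158): 110111100011
Gen 9 (rule 30): 100100010110
Gen 10 (rule 122): 011010101111
Gen 11 (rule 154): 110000001110
Gen 12 (rule 158): 101000011101

Answer: 101000011101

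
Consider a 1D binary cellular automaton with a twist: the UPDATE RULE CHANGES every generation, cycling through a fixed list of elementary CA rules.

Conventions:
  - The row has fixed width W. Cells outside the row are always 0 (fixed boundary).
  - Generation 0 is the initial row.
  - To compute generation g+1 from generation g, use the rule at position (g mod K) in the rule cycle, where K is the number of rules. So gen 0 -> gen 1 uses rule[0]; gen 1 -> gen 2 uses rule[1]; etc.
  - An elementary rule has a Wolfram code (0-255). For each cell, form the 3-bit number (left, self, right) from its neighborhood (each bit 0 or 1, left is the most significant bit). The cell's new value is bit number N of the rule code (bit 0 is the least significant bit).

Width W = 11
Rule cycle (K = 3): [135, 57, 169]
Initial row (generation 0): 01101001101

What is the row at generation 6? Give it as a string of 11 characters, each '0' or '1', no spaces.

Answer: 01100010100

Derivation:
Gen 0: 01101001101
Gen 1 (rule 135): 10001010001
Gen 2 (rule 57): 01100101100
Gen 3 (rule 169): 01000011001
Gen 4 (rule 135): 11011100011
Gen 5 (rule 57): 10110011010
Gen 6 (rule 169): 01100010100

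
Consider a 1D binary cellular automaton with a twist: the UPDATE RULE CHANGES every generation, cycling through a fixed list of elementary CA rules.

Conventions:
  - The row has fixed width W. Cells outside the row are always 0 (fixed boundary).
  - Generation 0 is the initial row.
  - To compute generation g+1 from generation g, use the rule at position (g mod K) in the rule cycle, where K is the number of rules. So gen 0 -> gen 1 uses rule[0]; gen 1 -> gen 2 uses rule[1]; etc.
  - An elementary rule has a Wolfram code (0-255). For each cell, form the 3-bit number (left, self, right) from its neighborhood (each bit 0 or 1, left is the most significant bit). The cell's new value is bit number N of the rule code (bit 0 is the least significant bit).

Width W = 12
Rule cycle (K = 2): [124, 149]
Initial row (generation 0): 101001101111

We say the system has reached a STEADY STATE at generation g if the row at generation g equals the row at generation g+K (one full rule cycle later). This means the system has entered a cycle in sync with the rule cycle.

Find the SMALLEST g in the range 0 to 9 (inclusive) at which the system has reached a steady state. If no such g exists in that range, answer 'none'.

Answer: none

Derivation:
Gen 0: 101001101111
Gen 1 (rule 124): 111101111001
Gen 2 (rule 149): 011000110101
Gen 3 (rule 124): 011100111111
Gen 4 (rule 149): 001010011110
Gen 5 (rule 124): 001111010011
Gen 6 (rule 149): 100110011000
Gen 7 (rule 124): 110111011100
Gen 8 (rule 149): 000010001011
Gen 9 (rule 124): 000011001111
Gen 10 (rule 149): 111000100110
Gen 11 (rule 124): 101100110111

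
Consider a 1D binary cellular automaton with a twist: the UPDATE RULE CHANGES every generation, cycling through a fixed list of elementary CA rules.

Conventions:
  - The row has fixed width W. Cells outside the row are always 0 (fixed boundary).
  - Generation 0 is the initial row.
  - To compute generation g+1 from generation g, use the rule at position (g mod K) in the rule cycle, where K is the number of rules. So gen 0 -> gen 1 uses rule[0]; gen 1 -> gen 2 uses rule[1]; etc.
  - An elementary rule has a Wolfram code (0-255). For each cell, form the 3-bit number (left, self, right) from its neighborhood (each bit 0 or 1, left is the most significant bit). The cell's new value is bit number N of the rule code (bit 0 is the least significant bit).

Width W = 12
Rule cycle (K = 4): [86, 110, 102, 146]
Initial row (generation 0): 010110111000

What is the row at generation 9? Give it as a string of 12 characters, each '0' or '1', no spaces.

Answer: 100101100111

Derivation:
Gen 0: 010110111000
Gen 1 (rule 86): 110010001100
Gen 2 (rule 110): 110110011100
Gen 3 (rule 102): 011010100100
Gen 4 (rule 146): 100000011010
Gen 5 (rule 86): 110000101011
Gen 6 (rule 110): 110001111111
Gen 7 (rule 102): 010010000001
Gen 8 (rule 146): 101101000010
Gen 9 (rule 86): 100101100111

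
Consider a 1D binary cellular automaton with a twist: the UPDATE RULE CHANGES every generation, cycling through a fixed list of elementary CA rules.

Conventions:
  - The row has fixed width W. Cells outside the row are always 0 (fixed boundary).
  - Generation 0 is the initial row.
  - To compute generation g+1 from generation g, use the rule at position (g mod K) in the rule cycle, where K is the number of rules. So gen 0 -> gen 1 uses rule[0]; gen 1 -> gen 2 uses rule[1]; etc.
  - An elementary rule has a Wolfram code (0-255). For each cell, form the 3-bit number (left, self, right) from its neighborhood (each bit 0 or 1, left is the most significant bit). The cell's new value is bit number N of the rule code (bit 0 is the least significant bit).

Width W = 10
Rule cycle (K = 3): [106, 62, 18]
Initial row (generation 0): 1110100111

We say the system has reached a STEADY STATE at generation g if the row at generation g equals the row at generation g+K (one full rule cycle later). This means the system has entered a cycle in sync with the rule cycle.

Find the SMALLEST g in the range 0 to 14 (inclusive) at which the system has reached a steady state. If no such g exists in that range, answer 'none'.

Answer: 3

Derivation:
Gen 0: 1110100111
Gen 1 (rule 106): 1011001101
Gen 2 (rule 62): 1110111011
Gen 3 (rule 18): 0000000000
Gen 4 (rule 106): 0000000000
Gen 5 (rule 62): 0000000000
Gen 6 (rule 18): 0000000000
Gen 7 (rule 106): 0000000000
Gen 8 (rule 62): 0000000000
Gen 9 (rule 18): 0000000000
Gen 10 (rule 106): 0000000000
Gen 11 (rule 62): 0000000000
Gen 12 (rule 18): 0000000000
Gen 13 (rule 106): 0000000000
Gen 14 (rule 62): 0000000000
Gen 15 (rule 18): 0000000000
Gen 16 (rule 106): 0000000000
Gen 17 (rule 62): 0000000000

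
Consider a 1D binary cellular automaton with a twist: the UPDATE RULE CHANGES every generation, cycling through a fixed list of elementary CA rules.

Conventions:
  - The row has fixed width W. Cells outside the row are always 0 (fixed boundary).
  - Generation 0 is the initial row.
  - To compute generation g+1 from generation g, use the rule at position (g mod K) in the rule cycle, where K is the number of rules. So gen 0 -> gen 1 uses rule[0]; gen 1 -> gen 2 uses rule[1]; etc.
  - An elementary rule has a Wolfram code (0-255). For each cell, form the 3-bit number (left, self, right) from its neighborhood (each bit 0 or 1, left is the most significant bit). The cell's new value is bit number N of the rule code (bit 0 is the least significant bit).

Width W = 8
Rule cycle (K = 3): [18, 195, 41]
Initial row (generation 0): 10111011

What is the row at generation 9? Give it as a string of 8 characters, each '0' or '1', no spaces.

Answer: 10011010

Derivation:
Gen 0: 10111011
Gen 1 (rule 18): 00000000
Gen 2 (rule 195): 11111111
Gen 3 (rule 41): 10000000
Gen 4 (rule 18): 01000000
Gen 5 (rule 195): 10011111
Gen 6 (rule 41): 00010000
Gen 7 (rule 18): 00101000
Gen 8 (rule 195): 11000011
Gen 9 (rule 41): 10011010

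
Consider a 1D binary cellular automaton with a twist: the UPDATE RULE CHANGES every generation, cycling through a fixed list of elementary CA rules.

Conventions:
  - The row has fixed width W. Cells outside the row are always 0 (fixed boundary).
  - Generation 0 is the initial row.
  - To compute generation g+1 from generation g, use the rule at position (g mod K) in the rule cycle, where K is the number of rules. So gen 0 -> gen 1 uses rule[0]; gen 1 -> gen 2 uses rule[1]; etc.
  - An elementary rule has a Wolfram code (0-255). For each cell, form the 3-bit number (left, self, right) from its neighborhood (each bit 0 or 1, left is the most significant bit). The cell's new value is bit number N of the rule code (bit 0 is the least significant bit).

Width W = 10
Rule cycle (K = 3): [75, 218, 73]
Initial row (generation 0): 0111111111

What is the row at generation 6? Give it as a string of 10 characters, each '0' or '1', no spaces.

Gen 0: 0111111111
Gen 1 (rule 75): 1100000001
Gen 2 (rule 218): 1110000010
Gen 3 (rule 73): 1010111000
Gen 4 (rule 75): 0000101011
Gen 5 (rule 218): 0001000011
Gen 6 (rule 73): 1100011011

Answer: 1100011011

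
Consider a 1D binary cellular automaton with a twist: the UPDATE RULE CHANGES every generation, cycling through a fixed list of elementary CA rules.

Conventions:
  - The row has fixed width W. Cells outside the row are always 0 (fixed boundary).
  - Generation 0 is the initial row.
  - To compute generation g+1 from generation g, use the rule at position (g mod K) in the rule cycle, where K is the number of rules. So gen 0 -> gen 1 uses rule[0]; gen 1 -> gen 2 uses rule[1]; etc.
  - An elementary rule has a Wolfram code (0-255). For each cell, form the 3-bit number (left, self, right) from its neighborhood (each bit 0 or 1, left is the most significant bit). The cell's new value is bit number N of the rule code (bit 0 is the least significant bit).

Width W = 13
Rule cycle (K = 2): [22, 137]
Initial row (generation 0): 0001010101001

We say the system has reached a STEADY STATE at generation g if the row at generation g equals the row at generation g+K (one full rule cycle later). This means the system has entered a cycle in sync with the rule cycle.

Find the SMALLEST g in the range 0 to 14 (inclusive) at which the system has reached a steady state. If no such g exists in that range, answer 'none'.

Gen 0: 0001010101001
Gen 1 (rule 22): 0011010101111
Gen 2 (rule 137): 1010000001110
Gen 3 (rule 22): 1011000010001
Gen 4 (rule 137): 0010011000100
Gen 5 (rule 22): 0111100101110
Gen 6 (rule 137): 0111000001100
Gen 7 (rule 22): 1000100010010
Gen 8 (rule 137): 0010001000000
Gen 9 (rule 22): 0111011100000
Gen 10 (rule 137): 0110011001111
Gen 11 (rule 22): 1001100110000
Gen 12 (rule 137): 0001000100111
Gen 13 (rule 22): 0011101111000
Gen 14 (rule 137): 1011001110011
Gen 15 (rule 22): 1000110001100
Gen 16 (rule 137): 0010100101001

Answer: none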